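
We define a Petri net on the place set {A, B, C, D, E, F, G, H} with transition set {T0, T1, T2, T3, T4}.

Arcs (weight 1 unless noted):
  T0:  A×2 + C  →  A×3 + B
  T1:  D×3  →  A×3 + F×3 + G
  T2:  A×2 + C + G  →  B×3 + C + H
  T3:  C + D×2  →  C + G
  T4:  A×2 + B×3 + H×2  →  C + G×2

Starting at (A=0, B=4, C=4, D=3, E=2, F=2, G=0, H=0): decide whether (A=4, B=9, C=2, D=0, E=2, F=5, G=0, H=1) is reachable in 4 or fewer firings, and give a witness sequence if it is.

depth 0: 1 marking
depth 1: 3 markings reached so far
depth 2: 5 markings reached so far
depth 3: 7 markings reached so far
depth 4: 9 markings reached so far
target is not among the 9 markings reachable within 4 steps

NO — not reachable within 4 firings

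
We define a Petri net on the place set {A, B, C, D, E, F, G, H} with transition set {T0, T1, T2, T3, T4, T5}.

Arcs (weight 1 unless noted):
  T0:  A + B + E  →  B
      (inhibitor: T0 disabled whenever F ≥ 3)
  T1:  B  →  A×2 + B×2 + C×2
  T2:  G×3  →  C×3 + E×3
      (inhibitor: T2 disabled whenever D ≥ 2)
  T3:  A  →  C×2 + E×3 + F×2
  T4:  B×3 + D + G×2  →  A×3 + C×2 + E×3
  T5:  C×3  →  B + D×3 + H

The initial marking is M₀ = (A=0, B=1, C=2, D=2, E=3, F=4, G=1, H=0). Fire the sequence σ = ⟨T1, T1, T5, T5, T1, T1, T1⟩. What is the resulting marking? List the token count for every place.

step 1: fire T1:  (A=0, B=1, C=2, D=2, E=3, F=4, G=1, H=0) → (A=2, B=2, C=4, D=2, E=3, F=4, G=1, H=0)
step 2: fire T1:  (A=2, B=2, C=4, D=2, E=3, F=4, G=1, H=0) → (A=4, B=3, C=6, D=2, E=3, F=4, G=1, H=0)
step 3: fire T5:  (A=4, B=3, C=6, D=2, E=3, F=4, G=1, H=0) → (A=4, B=4, C=3, D=5, E=3, F=4, G=1, H=1)
step 4: fire T5:  (A=4, B=4, C=3, D=5, E=3, F=4, G=1, H=1) → (A=4, B=5, C=0, D=8, E=3, F=4, G=1, H=2)
step 5: fire T1:  (A=4, B=5, C=0, D=8, E=3, F=4, G=1, H=2) → (A=6, B=6, C=2, D=8, E=3, F=4, G=1, H=2)
step 6: fire T1:  (A=6, B=6, C=2, D=8, E=3, F=4, G=1, H=2) → (A=8, B=7, C=4, D=8, E=3, F=4, G=1, H=2)
step 7: fire T1:  (A=8, B=7, C=4, D=8, E=3, F=4, G=1, H=2) → (A=10, B=8, C=6, D=8, E=3, F=4, G=1, H=2)

(A=10, B=8, C=6, D=8, E=3, F=4, G=1, H=2)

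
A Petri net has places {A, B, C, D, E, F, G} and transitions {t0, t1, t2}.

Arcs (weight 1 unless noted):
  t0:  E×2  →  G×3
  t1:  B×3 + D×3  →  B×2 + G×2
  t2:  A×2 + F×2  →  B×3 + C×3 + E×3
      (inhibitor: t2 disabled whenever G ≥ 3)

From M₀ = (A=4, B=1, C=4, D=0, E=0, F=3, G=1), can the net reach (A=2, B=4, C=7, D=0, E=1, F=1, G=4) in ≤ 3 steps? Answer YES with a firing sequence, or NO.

step 1: fire t2:  (A=4, B=1, C=4, D=0, E=0, F=3, G=1) → (A=2, B=4, C=7, D=0, E=3, F=1, G=1)
step 2: fire t0:  (A=2, B=4, C=7, D=0, E=3, F=1, G=1) → (A=2, B=4, C=7, D=0, E=1, F=1, G=4)

YES — reachable via ⟨t2, t0⟩ (2 firings)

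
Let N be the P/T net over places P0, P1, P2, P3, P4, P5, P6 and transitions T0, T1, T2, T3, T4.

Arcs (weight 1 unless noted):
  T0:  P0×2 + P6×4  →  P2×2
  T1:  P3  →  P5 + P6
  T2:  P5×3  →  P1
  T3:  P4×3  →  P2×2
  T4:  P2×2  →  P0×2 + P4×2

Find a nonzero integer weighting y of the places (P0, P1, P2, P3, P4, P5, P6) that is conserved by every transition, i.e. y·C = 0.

y = (P0:0, P1:3, P2:0, P3:1, P4:0, P5:1, P6:0)

Incidence matrix C (rows=places, cols=transitions):
       T0   T1   T2   T3   T4
   P0  -2    0    0    0    2
   P1   0    0    1    0    0
   P2   2    0    0    2   -2
   P3   0   -1    0    0    0
   P4   0    0    0   -3    2
   P5   0    1   -3    0    0
   P6  -4    1    0    0    0

Candidate y = [0, 3, 0, 1, 0, 1, 0]; check y·C column-wise:
  col T0: 0·-2 + 3·0 + 0·2 + 1·0 + 1·0 + 0·-4 = 0
  col T1: 3·0 + 1·-1 + 1·1 + 0·1 = 0
  col T2: 3·1 + 1·0 + 1·-3 = 0
  col T3: 3·0 + 0·2 + 1·0 + 0·-3 + 1·0 = 0
  col T4: 0·2 + 3·0 + 0·-2 + 1·0 + 0·2 + 1·0 = 0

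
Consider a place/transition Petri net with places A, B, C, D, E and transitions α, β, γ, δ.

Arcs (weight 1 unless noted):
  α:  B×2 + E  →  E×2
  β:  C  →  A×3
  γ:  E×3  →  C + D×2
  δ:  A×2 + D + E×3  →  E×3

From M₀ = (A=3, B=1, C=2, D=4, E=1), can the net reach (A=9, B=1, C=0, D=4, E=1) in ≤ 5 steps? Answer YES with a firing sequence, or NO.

step 1: fire β:  (A=3, B=1, C=2, D=4, E=1) → (A=6, B=1, C=1, D=4, E=1)
step 2: fire β:  (A=6, B=1, C=1, D=4, E=1) → (A=9, B=1, C=0, D=4, E=1)

YES — reachable via ⟨β, β⟩ (2 firings)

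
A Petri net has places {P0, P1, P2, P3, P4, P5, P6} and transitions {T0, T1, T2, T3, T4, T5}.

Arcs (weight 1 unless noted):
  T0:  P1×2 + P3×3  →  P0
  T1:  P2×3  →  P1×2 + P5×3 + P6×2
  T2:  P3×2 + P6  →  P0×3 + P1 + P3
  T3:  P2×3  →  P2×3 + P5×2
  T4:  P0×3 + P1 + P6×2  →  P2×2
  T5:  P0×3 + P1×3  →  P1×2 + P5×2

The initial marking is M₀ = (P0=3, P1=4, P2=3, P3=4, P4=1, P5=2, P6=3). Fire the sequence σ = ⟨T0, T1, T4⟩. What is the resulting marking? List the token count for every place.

step 1: fire T0:  (P0=3, P1=4, P2=3, P3=4, P4=1, P5=2, P6=3) → (P0=4, P1=2, P2=3, P3=1, P4=1, P5=2, P6=3)
step 2: fire T1:  (P0=4, P1=2, P2=3, P3=1, P4=1, P5=2, P6=3) → (P0=4, P1=4, P2=0, P3=1, P4=1, P5=5, P6=5)
step 3: fire T4:  (P0=4, P1=4, P2=0, P3=1, P4=1, P5=5, P6=5) → (P0=1, P1=3, P2=2, P3=1, P4=1, P5=5, P6=3)

(P0=1, P1=3, P2=2, P3=1, P4=1, P5=5, P6=3)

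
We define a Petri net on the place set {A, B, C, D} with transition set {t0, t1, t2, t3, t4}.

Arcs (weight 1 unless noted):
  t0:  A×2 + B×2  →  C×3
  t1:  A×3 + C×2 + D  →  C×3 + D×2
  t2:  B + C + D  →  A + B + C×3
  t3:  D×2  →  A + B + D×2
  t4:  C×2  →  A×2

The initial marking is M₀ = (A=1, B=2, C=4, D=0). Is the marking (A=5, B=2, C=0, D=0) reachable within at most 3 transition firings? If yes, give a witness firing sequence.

YES — reachable via ⟨t4, t4⟩ (2 firings)

step 1: fire t4:  (A=1, B=2, C=4, D=0) → (A=3, B=2, C=2, D=0)
step 2: fire t4:  (A=3, B=2, C=2, D=0) → (A=5, B=2, C=0, D=0)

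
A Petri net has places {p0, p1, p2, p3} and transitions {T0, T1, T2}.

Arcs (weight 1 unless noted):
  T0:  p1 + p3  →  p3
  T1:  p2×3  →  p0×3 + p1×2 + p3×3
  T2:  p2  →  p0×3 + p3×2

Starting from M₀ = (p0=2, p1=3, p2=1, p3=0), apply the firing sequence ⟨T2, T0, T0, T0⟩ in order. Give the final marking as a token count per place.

(p0=5, p1=0, p2=0, p3=2)

step 1: fire T2:  (p0=2, p1=3, p2=1, p3=0) → (p0=5, p1=3, p2=0, p3=2)
step 2: fire T0:  (p0=5, p1=3, p2=0, p3=2) → (p0=5, p1=2, p2=0, p3=2)
step 3: fire T0:  (p0=5, p1=2, p2=0, p3=2) → (p0=5, p1=1, p2=0, p3=2)
step 4: fire T0:  (p0=5, p1=1, p2=0, p3=2) → (p0=5, p1=0, p2=0, p3=2)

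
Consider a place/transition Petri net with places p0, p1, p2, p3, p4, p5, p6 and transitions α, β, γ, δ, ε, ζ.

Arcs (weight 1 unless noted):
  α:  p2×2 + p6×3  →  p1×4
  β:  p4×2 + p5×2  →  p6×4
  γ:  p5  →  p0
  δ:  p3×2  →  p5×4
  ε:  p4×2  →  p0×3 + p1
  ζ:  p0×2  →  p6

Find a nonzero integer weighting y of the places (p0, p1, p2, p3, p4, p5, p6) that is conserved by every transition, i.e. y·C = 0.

y = (p0:1, p1:3, p2:3, p3:2, p4:3, p5:1, p6:2)

Incidence matrix C (rows=places, cols=transitions):
        α    β    γ    δ    ε    ζ
   p0   0    0    1    0    3   -2
   p1   4    0    0    0    1    0
   p2  -2    0    0    0    0    0
   p3   0    0    0   -2    0    0
   p4   0   -2    0    0   -2    0
   p5   0   -2   -1    4    0    0
   p6  -3    4    0    0    0    1

Candidate y = [1, 3, 3, 2, 3, 1, 2]; check y·C column-wise:
  col α: 1·0 + 3·4 + 3·-2 + 2·0 + 3·0 + 1·0 + 2·-3 = 0
  col β: 1·0 + 3·0 + 3·0 + 2·0 + 3·-2 + 1·-2 + 2·4 = 0
  col γ: 1·1 + 3·0 + 3·0 + 2·0 + 3·0 + 1·-1 + 2·0 = 0
  col δ: 1·0 + 3·0 + 3·0 + 2·-2 + 3·0 + 1·4 + 2·0 = 0
  col ε: 1·3 + 3·1 + 3·0 + 2·0 + 3·-2 + 1·0 + 2·0 = 0
  col ζ: 1·-2 + 3·0 + 3·0 + 2·0 + 3·0 + 1·0 + 2·1 = 0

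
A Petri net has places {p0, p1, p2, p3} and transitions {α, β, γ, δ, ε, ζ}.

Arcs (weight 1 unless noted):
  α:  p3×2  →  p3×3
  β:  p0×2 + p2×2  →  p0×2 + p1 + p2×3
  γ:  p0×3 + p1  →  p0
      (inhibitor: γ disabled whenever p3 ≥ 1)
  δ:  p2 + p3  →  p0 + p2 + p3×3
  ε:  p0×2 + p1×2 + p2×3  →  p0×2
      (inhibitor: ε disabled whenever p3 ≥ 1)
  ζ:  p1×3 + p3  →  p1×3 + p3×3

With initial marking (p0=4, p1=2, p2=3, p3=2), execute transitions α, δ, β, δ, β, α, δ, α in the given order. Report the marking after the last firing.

(p0=7, p1=4, p2=5, p3=11)

step 1: fire α:  (p0=4, p1=2, p2=3, p3=2) → (p0=4, p1=2, p2=3, p3=3)
step 2: fire δ:  (p0=4, p1=2, p2=3, p3=3) → (p0=5, p1=2, p2=3, p3=5)
step 3: fire β:  (p0=5, p1=2, p2=3, p3=5) → (p0=5, p1=3, p2=4, p3=5)
step 4: fire δ:  (p0=5, p1=3, p2=4, p3=5) → (p0=6, p1=3, p2=4, p3=7)
step 5: fire β:  (p0=6, p1=3, p2=4, p3=7) → (p0=6, p1=4, p2=5, p3=7)
step 6: fire α:  (p0=6, p1=4, p2=5, p3=7) → (p0=6, p1=4, p2=5, p3=8)
step 7: fire δ:  (p0=6, p1=4, p2=5, p3=8) → (p0=7, p1=4, p2=5, p3=10)
step 8: fire α:  (p0=7, p1=4, p2=5, p3=10) → (p0=7, p1=4, p2=5, p3=11)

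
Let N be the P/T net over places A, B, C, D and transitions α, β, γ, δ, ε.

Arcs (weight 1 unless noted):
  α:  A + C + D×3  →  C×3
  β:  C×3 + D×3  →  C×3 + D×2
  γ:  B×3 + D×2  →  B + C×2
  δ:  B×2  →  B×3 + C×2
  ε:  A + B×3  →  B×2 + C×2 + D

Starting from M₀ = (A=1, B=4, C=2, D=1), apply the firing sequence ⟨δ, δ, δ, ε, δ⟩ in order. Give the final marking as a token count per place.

(A=0, B=7, C=12, D=2)

step 1: fire δ:  (A=1, B=4, C=2, D=1) → (A=1, B=5, C=4, D=1)
step 2: fire δ:  (A=1, B=5, C=4, D=1) → (A=1, B=6, C=6, D=1)
step 3: fire δ:  (A=1, B=6, C=6, D=1) → (A=1, B=7, C=8, D=1)
step 4: fire ε:  (A=1, B=7, C=8, D=1) → (A=0, B=6, C=10, D=2)
step 5: fire δ:  (A=0, B=6, C=10, D=2) → (A=0, B=7, C=12, D=2)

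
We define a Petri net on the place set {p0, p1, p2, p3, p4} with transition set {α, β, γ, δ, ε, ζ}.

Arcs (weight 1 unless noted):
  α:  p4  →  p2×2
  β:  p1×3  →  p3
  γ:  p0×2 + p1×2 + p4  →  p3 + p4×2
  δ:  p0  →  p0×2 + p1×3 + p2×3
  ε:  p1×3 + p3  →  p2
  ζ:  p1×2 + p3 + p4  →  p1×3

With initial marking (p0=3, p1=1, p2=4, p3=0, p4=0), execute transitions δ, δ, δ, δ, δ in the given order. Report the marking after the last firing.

(p0=8, p1=16, p2=19, p3=0, p4=0)

step 1: fire δ:  (p0=3, p1=1, p2=4, p3=0, p4=0) → (p0=4, p1=4, p2=7, p3=0, p4=0)
step 2: fire δ:  (p0=4, p1=4, p2=7, p3=0, p4=0) → (p0=5, p1=7, p2=10, p3=0, p4=0)
step 3: fire δ:  (p0=5, p1=7, p2=10, p3=0, p4=0) → (p0=6, p1=10, p2=13, p3=0, p4=0)
step 4: fire δ:  (p0=6, p1=10, p2=13, p3=0, p4=0) → (p0=7, p1=13, p2=16, p3=0, p4=0)
step 5: fire δ:  (p0=7, p1=13, p2=16, p3=0, p4=0) → (p0=8, p1=16, p2=19, p3=0, p4=0)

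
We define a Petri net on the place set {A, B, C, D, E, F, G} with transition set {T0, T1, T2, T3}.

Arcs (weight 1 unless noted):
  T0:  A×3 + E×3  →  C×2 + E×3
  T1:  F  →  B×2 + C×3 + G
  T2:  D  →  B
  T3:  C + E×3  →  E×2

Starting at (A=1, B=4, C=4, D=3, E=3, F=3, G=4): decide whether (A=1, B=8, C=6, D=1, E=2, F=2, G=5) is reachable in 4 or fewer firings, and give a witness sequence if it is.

YES — reachable via ⟨T1, T2, T2, T3⟩ (4 firings)

step 1: fire T1:  (A=1, B=4, C=4, D=3, E=3, F=3, G=4) → (A=1, B=6, C=7, D=3, E=3, F=2, G=5)
step 2: fire T2:  (A=1, B=6, C=7, D=3, E=3, F=2, G=5) → (A=1, B=7, C=7, D=2, E=3, F=2, G=5)
step 3: fire T2:  (A=1, B=7, C=7, D=2, E=3, F=2, G=5) → (A=1, B=8, C=7, D=1, E=3, F=2, G=5)
step 4: fire T3:  (A=1, B=8, C=7, D=1, E=3, F=2, G=5) → (A=1, B=8, C=6, D=1, E=2, F=2, G=5)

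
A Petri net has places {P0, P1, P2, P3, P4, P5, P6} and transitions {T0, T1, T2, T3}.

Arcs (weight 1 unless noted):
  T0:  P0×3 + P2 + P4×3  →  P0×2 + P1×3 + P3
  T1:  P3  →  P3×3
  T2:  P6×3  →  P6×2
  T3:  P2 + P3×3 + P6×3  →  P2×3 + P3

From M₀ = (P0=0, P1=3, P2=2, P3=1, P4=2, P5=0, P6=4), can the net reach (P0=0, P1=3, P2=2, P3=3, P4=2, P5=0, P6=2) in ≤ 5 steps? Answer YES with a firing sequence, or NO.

YES — reachable via ⟨T1, T2, T2⟩ (3 firings)

step 1: fire T1:  (P0=0, P1=3, P2=2, P3=1, P4=2, P5=0, P6=4) → (P0=0, P1=3, P2=2, P3=3, P4=2, P5=0, P6=4)
step 2: fire T2:  (P0=0, P1=3, P2=2, P3=3, P4=2, P5=0, P6=4) → (P0=0, P1=3, P2=2, P3=3, P4=2, P5=0, P6=3)
step 3: fire T2:  (P0=0, P1=3, P2=2, P3=3, P4=2, P5=0, P6=3) → (P0=0, P1=3, P2=2, P3=3, P4=2, P5=0, P6=2)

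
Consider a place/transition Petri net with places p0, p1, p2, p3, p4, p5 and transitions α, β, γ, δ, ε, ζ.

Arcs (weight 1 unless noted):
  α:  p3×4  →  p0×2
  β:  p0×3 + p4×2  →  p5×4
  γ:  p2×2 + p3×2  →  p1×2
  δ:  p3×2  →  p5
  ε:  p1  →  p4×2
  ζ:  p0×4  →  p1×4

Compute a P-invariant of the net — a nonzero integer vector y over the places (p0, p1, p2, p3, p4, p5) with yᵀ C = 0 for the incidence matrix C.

Incidence matrix C (rows=places, cols=transitions):
        α    β    γ    δ    ε    ζ
   p0   2   -3    0    0    0   -4
   p1   0    0    2    0   -1    4
   p2   0    0   -2    0    0    0
   p3  -4    0   -2   -2    0    0
   p4   0   -2    0    0    2    0
   p5   0    4    0    1    0    0

Candidate y = [2, 2, 1, 1, 1, 2]; check y·C column-wise:
  col α: 2·2 + 2·0 + 1·0 + 1·-4 + 1·0 + 2·0 = 0
  col β: 2·-3 + 2·0 + 1·0 + 1·0 + 1·-2 + 2·4 = 0
  col γ: 2·0 + 2·2 + 1·-2 + 1·-2 + 1·0 + 2·0 = 0
  col δ: 2·0 + 2·0 + 1·0 + 1·-2 + 1·0 + 2·1 = 0
  col ε: 2·0 + 2·-1 + 1·0 + 1·0 + 1·2 + 2·0 = 0
  col ζ: 2·-4 + 2·4 + 1·0 + 1·0 + 1·0 + 2·0 = 0

y = (p0:2, p1:2, p2:1, p3:1, p4:1, p5:2)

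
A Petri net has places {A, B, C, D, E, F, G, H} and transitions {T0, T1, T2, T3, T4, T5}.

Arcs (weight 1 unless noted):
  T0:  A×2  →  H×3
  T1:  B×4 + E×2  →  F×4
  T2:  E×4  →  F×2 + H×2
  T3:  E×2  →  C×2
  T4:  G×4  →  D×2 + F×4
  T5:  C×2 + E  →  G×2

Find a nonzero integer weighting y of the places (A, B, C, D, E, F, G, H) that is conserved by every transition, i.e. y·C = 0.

y = (A:0, B:3, C:2, D:-2, E:2, F:4, G:3, H:0)

Incidence matrix C (rows=places, cols=transitions):
       T0   T1   T2   T3   T4   T5
    A  -2    0    0    0    0    0
    B   0   -4    0    0    0    0
    C   0    0    0    2    0   -2
    D   0    0    0    0    2    0
    E   0   -2   -4   -2    0   -1
    F   0    4    2    0    4    0
    G   0    0    0    0   -4    2
    H   3    0    2    0    0    0

Candidate y = [0, 3, 2, -2, 2, 4, 3, 0]; check y·C column-wise:
  col T0: 0·-2 + 3·0 + 2·0 + -2·0 + 2·0 + 4·0 + 3·0 + 0·3 = 0
  col T1: 3·-4 + 2·0 + -2·0 + 2·-2 + 4·4 + 3·0 = 0
  col T2: 3·0 + 2·0 + -2·0 + 2·-4 + 4·2 + 3·0 + 0·2 = 0
  col T3: 3·0 + 2·2 + -2·0 + 2·-2 + 4·0 + 3·0 = 0
  col T4: 3·0 + 2·0 + -2·2 + 2·0 + 4·4 + 3·-4 = 0
  col T5: 3·0 + 2·-2 + -2·0 + 2·-1 + 4·0 + 3·2 = 0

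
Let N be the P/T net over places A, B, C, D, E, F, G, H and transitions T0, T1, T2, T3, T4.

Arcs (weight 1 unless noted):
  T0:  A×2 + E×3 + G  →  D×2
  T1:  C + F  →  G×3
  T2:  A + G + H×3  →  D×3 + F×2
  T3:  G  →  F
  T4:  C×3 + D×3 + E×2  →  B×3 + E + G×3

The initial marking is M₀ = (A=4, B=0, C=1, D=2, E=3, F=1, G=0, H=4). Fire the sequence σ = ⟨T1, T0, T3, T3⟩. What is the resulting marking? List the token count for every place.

step 1: fire T1:  (A=4, B=0, C=1, D=2, E=3, F=1, G=0, H=4) → (A=4, B=0, C=0, D=2, E=3, F=0, G=3, H=4)
step 2: fire T0:  (A=4, B=0, C=0, D=2, E=3, F=0, G=3, H=4) → (A=2, B=0, C=0, D=4, E=0, F=0, G=2, H=4)
step 3: fire T3:  (A=2, B=0, C=0, D=4, E=0, F=0, G=2, H=4) → (A=2, B=0, C=0, D=4, E=0, F=1, G=1, H=4)
step 4: fire T3:  (A=2, B=0, C=0, D=4, E=0, F=1, G=1, H=4) → (A=2, B=0, C=0, D=4, E=0, F=2, G=0, H=4)

(A=2, B=0, C=0, D=4, E=0, F=2, G=0, H=4)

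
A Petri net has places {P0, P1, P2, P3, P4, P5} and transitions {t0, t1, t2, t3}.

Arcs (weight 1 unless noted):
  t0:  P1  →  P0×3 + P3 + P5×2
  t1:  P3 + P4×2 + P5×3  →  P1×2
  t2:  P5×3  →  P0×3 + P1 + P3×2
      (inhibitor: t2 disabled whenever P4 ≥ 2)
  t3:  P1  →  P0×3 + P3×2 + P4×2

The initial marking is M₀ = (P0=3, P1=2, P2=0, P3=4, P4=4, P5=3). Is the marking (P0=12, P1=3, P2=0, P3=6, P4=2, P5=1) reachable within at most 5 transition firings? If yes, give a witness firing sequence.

step 1: fire t0:  (P0=3, P1=2, P2=0, P3=4, P4=4, P5=3) → (P0=6, P1=1, P2=0, P3=5, P4=4, P5=5)
step 2: fire t0:  (P0=6, P1=1, P2=0, P3=5, P4=4, P5=5) → (P0=9, P1=0, P2=0, P3=6, P4=4, P5=7)
step 3: fire t1:  (P0=9, P1=0, P2=0, P3=6, P4=4, P5=7) → (P0=9, P1=2, P2=0, P3=5, P4=2, P5=4)
step 4: fire t1:  (P0=9, P1=2, P2=0, P3=5, P4=2, P5=4) → (P0=9, P1=4, P2=0, P3=4, P4=0, P5=1)
step 5: fire t3:  (P0=9, P1=4, P2=0, P3=4, P4=0, P5=1) → (P0=12, P1=3, P2=0, P3=6, P4=2, P5=1)

YES — reachable via ⟨t0, t0, t1, t1, t3⟩ (5 firings)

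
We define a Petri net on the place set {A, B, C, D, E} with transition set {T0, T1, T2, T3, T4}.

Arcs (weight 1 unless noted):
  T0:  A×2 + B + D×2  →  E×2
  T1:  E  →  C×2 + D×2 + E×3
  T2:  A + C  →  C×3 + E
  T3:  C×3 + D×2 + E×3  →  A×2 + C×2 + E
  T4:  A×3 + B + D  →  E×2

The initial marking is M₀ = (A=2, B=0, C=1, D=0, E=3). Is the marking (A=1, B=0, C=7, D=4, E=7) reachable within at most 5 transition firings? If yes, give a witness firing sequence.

NO — not reachable within 5 firings

depth 0: 1 marking
depth 1: 3 markings reached so far
depth 2: 7 markings reached so far
depth 3: 12 markings reached so far
depth 4: 19 markings reached so far
depth 5: 28 markings reached so far
target is not among the 28 markings reachable within 5 steps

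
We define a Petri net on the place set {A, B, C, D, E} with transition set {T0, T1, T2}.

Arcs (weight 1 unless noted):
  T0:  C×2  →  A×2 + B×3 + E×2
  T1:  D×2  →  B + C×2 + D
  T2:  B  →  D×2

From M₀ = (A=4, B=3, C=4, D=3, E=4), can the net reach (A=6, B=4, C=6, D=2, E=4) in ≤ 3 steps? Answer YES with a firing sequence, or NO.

NO — not reachable within 3 firings

depth 0: 1 marking
depth 1: 4 markings reached so far
depth 2: 10 markings reached so far
depth 3: 18 markings reached so far
target is not among the 18 markings reachable within 3 steps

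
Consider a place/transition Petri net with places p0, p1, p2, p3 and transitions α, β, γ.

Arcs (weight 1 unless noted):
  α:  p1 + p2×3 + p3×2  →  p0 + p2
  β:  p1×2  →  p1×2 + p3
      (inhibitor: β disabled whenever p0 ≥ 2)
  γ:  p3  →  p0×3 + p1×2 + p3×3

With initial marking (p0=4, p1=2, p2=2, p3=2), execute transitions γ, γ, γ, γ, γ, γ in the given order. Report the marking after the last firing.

step 1: fire γ:  (p0=4, p1=2, p2=2, p3=2) → (p0=7, p1=4, p2=2, p3=4)
step 2: fire γ:  (p0=7, p1=4, p2=2, p3=4) → (p0=10, p1=6, p2=2, p3=6)
step 3: fire γ:  (p0=10, p1=6, p2=2, p3=6) → (p0=13, p1=8, p2=2, p3=8)
step 4: fire γ:  (p0=13, p1=8, p2=2, p3=8) → (p0=16, p1=10, p2=2, p3=10)
step 5: fire γ:  (p0=16, p1=10, p2=2, p3=10) → (p0=19, p1=12, p2=2, p3=12)
step 6: fire γ:  (p0=19, p1=12, p2=2, p3=12) → (p0=22, p1=14, p2=2, p3=14)

(p0=22, p1=14, p2=2, p3=14)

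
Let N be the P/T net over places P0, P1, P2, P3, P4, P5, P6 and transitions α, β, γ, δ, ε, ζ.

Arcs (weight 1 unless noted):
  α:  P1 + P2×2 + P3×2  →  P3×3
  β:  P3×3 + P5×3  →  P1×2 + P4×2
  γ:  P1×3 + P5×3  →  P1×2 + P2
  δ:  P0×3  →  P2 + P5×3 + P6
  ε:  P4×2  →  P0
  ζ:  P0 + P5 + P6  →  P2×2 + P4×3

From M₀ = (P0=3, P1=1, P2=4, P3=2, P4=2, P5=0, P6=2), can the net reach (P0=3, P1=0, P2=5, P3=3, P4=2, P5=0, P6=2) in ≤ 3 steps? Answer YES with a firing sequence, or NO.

depth 0: 1 marking
depth 1: 4 markings reached so far
depth 2: 7 markings reached so far
depth 3: 10 markings reached so far
target is not among the 10 markings reachable within 3 steps

NO — not reachable within 3 firings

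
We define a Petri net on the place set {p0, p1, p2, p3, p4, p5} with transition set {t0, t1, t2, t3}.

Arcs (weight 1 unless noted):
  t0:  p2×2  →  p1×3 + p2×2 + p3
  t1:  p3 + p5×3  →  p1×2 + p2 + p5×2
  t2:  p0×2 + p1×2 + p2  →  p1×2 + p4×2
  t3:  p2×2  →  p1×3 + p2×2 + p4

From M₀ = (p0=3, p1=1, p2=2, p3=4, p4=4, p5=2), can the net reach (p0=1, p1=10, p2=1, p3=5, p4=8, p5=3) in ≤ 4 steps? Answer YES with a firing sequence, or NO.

depth 0: 1 marking
depth 1: 3 markings reached so far
depth 2: 8 markings reached so far
depth 3: 15 markings reached so far
depth 4: 24 markings reached so far
target is not among the 24 markings reachable within 4 steps

NO — not reachable within 4 firings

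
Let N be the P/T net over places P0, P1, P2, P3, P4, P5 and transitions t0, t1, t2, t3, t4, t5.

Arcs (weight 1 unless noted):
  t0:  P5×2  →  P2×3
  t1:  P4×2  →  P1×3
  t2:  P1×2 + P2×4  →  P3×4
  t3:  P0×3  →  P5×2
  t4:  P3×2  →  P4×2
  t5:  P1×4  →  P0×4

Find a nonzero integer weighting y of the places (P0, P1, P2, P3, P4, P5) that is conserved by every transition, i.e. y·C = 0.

y = (P0:2, P1:2, P2:2, P3:3, P4:3, P5:3)

Incidence matrix C (rows=places, cols=transitions):
       t0   t1   t2   t3   t4   t5
   P0   0    0    0   -3    0    4
   P1   0    3   -2    0    0   -4
   P2   3    0   -4    0    0    0
   P3   0    0    4    0   -2    0
   P4   0   -2    0    0    2    0
   P5  -2    0    0    2    0    0

Candidate y = [2, 2, 2, 3, 3, 3]; check y·C column-wise:
  col t0: 2·0 + 2·0 + 2·3 + 3·0 + 3·0 + 3·-2 = 0
  col t1: 2·0 + 2·3 + 2·0 + 3·0 + 3·-2 + 3·0 = 0
  col t2: 2·0 + 2·-2 + 2·-4 + 3·4 + 3·0 + 3·0 = 0
  col t3: 2·-3 + 2·0 + 2·0 + 3·0 + 3·0 + 3·2 = 0
  col t4: 2·0 + 2·0 + 2·0 + 3·-2 + 3·2 + 3·0 = 0
  col t5: 2·4 + 2·-4 + 2·0 + 3·0 + 3·0 + 3·0 = 0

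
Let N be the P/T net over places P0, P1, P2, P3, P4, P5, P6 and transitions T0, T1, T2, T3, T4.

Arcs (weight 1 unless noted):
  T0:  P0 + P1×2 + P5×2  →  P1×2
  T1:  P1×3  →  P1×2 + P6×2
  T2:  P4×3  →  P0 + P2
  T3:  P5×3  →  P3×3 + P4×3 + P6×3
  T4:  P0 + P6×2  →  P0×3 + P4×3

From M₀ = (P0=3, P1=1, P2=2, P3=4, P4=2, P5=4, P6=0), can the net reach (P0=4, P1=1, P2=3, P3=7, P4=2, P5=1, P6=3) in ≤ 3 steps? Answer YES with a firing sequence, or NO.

step 1: fire T3:  (P0=3, P1=1, P2=2, P3=4, P4=2, P5=4, P6=0) → (P0=3, P1=1, P2=2, P3=7, P4=5, P5=1, P6=3)
step 2: fire T2:  (P0=3, P1=1, P2=2, P3=7, P4=5, P5=1, P6=3) → (P0=4, P1=1, P2=3, P3=7, P4=2, P5=1, P6=3)

YES — reachable via ⟨T3, T2⟩ (2 firings)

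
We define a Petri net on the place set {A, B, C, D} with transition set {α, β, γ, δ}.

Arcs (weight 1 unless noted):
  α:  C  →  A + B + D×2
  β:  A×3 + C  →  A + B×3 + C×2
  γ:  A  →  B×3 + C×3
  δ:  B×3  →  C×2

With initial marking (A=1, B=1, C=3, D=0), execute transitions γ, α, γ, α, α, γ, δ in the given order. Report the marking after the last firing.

step 1: fire γ:  (A=1, B=1, C=3, D=0) → (A=0, B=4, C=6, D=0)
step 2: fire α:  (A=0, B=4, C=6, D=0) → (A=1, B=5, C=5, D=2)
step 3: fire γ:  (A=1, B=5, C=5, D=2) → (A=0, B=8, C=8, D=2)
step 4: fire α:  (A=0, B=8, C=8, D=2) → (A=1, B=9, C=7, D=4)
step 5: fire α:  (A=1, B=9, C=7, D=4) → (A=2, B=10, C=6, D=6)
step 6: fire γ:  (A=2, B=10, C=6, D=6) → (A=1, B=13, C=9, D=6)
step 7: fire δ:  (A=1, B=13, C=9, D=6) → (A=1, B=10, C=11, D=6)

(A=1, B=10, C=11, D=6)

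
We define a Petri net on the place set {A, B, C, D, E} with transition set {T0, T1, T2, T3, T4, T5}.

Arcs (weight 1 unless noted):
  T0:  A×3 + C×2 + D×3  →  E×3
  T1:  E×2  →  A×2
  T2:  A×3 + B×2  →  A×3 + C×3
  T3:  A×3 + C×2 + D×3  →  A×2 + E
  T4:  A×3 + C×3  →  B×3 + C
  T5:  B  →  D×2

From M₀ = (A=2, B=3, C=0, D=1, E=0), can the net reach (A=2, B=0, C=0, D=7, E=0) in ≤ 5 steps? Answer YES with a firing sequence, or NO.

YES — reachable via ⟨T5, T5, T5⟩ (3 firings)

step 1: fire T5:  (A=2, B=3, C=0, D=1, E=0) → (A=2, B=2, C=0, D=3, E=0)
step 2: fire T5:  (A=2, B=2, C=0, D=3, E=0) → (A=2, B=1, C=0, D=5, E=0)
step 3: fire T5:  (A=2, B=1, C=0, D=5, E=0) → (A=2, B=0, C=0, D=7, E=0)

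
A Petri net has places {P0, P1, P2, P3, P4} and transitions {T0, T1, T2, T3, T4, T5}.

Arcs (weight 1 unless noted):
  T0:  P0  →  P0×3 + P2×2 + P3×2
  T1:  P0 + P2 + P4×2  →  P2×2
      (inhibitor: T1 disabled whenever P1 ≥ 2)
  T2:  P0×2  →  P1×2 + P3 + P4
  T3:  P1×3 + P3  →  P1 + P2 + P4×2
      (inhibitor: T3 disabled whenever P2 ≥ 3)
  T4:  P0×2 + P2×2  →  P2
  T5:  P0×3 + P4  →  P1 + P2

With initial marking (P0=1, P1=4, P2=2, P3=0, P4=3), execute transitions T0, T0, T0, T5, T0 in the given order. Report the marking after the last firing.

step 1: fire T0:  (P0=1, P1=4, P2=2, P3=0, P4=3) → (P0=3, P1=4, P2=4, P3=2, P4=3)
step 2: fire T0:  (P0=3, P1=4, P2=4, P3=2, P4=3) → (P0=5, P1=4, P2=6, P3=4, P4=3)
step 3: fire T0:  (P0=5, P1=4, P2=6, P3=4, P4=3) → (P0=7, P1=4, P2=8, P3=6, P4=3)
step 4: fire T5:  (P0=7, P1=4, P2=8, P3=6, P4=3) → (P0=4, P1=5, P2=9, P3=6, P4=2)
step 5: fire T0:  (P0=4, P1=5, P2=9, P3=6, P4=2) → (P0=6, P1=5, P2=11, P3=8, P4=2)

(P0=6, P1=5, P2=11, P3=8, P4=2)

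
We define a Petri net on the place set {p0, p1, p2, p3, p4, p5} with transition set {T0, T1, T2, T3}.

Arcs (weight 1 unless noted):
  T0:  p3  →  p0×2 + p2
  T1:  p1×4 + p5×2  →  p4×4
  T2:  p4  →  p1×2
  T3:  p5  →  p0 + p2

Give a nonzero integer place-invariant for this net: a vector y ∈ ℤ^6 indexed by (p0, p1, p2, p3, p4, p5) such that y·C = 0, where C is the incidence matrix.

Incidence matrix C (rows=places, cols=transitions):
       T0   T1   T2   T3
   p0   2    0    0    1
   p1   0   -4    2    0
   p2   1    0    0    1
   p3  -1    0    0    0
   p4   0    4   -1    0
   p5   0   -2    0   -1

Candidate y = [1, 0, -1, 1, 0, 0]; check y·C column-wise:
  col T0: 1·2 + -1·1 + 1·-1 = 0
  col T1: 1·0 + 0·-4 + -1·0 + 1·0 + 0·4 + 0·-2 = 0
  col T2: 1·0 + 0·2 + -1·0 + 1·0 + 0·-1 = 0
  col T3: 1·1 + -1·1 + 1·0 + 0·-1 = 0

y = (p0:1, p1:0, p2:-1, p3:1, p4:0, p5:0)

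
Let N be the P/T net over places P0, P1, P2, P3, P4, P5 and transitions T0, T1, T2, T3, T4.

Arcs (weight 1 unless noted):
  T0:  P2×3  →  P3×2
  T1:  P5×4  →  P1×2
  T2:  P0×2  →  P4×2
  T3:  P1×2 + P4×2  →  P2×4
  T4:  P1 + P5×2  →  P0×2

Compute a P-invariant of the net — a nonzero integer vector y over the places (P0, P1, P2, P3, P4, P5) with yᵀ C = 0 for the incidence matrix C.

Incidence matrix C (rows=places, cols=transitions):
       T0   T1   T2   T3   T4
   P0   0    0   -2    0    2
   P1   0    2    0   -2   -1
   P2  -3    0    0    4    0
   P3   2    0    0    0    0
   P4   0    0    2   -2    0
   P5   0   -4    0    0   -2

Candidate y = [2, 2, 2, 3, 2, 1]; check y·C column-wise:
  col T0: 2·0 + 2·0 + 2·-3 + 3·2 + 2·0 + 1·0 = 0
  col T1: 2·0 + 2·2 + 2·0 + 3·0 + 2·0 + 1·-4 = 0
  col T2: 2·-2 + 2·0 + 2·0 + 3·0 + 2·2 + 1·0 = 0
  col T3: 2·0 + 2·-2 + 2·4 + 3·0 + 2·-2 + 1·0 = 0
  col T4: 2·2 + 2·-1 + 2·0 + 3·0 + 2·0 + 1·-2 = 0

y = (P0:2, P1:2, P2:2, P3:3, P4:2, P5:1)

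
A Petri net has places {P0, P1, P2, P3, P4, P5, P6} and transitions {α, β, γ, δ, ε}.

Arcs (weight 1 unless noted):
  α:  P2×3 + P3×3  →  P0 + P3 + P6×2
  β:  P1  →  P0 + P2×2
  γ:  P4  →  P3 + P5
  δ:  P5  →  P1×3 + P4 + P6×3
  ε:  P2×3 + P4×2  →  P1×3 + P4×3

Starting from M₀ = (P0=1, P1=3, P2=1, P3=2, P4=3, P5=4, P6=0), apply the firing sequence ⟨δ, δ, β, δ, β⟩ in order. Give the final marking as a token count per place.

(P0=3, P1=10, P2=5, P3=2, P4=6, P5=1, P6=9)

step 1: fire δ:  (P0=1, P1=3, P2=1, P3=2, P4=3, P5=4, P6=0) → (P0=1, P1=6, P2=1, P3=2, P4=4, P5=3, P6=3)
step 2: fire δ:  (P0=1, P1=6, P2=1, P3=2, P4=4, P5=3, P6=3) → (P0=1, P1=9, P2=1, P3=2, P4=5, P5=2, P6=6)
step 3: fire β:  (P0=1, P1=9, P2=1, P3=2, P4=5, P5=2, P6=6) → (P0=2, P1=8, P2=3, P3=2, P4=5, P5=2, P6=6)
step 4: fire δ:  (P0=2, P1=8, P2=3, P3=2, P4=5, P5=2, P6=6) → (P0=2, P1=11, P2=3, P3=2, P4=6, P5=1, P6=9)
step 5: fire β:  (P0=2, P1=11, P2=3, P3=2, P4=6, P5=1, P6=9) → (P0=3, P1=10, P2=5, P3=2, P4=6, P5=1, P6=9)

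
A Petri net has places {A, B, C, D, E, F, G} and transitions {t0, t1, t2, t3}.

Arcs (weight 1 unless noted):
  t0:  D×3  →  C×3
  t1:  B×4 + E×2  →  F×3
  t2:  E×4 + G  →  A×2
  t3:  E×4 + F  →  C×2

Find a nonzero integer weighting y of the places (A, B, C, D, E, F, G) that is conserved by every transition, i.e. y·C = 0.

Incidence matrix C (rows=places, cols=transitions):
       t0   t1   t2   t3
    A   0    0    2    0
    B   0   -4    0    0
    C   3    0    0    2
    D  -3    0    0    0
    E   0   -2   -4   -4
    F   0    3    0   -1
    G   0    0   -1    0

Candidate y = [4, -1, 4, 4, 2, 0, 0]; check y·C column-wise:
  col t0: 4·0 + -1·0 + 4·3 + 4·-3 + 2·0 = 0
  col t1: 4·0 + -1·-4 + 4·0 + 4·0 + 2·-2 + 0·3 = 0
  col t2: 4·2 + -1·0 + 4·0 + 4·0 + 2·-4 + 0·-1 = 0
  col t3: 4·0 + -1·0 + 4·2 + 4·0 + 2·-4 + 0·-1 = 0

y = (A:4, B:-1, C:4, D:4, E:2, F:0, G:0)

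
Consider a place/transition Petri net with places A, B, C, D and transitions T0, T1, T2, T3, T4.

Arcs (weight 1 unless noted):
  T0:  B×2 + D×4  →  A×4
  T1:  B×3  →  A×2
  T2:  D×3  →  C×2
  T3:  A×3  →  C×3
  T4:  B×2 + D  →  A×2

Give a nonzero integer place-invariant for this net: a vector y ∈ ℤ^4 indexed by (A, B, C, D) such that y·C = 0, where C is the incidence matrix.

y = (A:3, B:2, C:3, D:2)

Incidence matrix C (rows=places, cols=transitions):
       T0   T1   T2   T3   T4
    A   4    2    0   -3    2
    B  -2   -3    0    0   -2
    C   0    0    2    3    0
    D  -4    0   -3    0   -1

Candidate y = [3, 2, 3, 2]; check y·C column-wise:
  col T0: 3·4 + 2·-2 + 3·0 + 2·-4 = 0
  col T1: 3·2 + 2·-3 + 3·0 + 2·0 = 0
  col T2: 3·0 + 2·0 + 3·2 + 2·-3 = 0
  col T3: 3·-3 + 2·0 + 3·3 + 2·0 = 0
  col T4: 3·2 + 2·-2 + 3·0 + 2·-1 = 0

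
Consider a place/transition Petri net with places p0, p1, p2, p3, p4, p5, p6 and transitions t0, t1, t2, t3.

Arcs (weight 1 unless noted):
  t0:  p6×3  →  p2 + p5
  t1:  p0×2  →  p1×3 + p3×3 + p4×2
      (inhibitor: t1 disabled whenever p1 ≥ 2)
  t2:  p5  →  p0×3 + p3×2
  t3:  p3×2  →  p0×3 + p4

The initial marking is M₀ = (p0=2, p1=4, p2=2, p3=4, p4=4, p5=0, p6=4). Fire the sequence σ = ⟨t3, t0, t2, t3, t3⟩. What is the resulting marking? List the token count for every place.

(p0=14, p1=4, p2=3, p3=0, p4=7, p5=0, p6=1)

step 1: fire t3:  (p0=2, p1=4, p2=2, p3=4, p4=4, p5=0, p6=4) → (p0=5, p1=4, p2=2, p3=2, p4=5, p5=0, p6=4)
step 2: fire t0:  (p0=5, p1=4, p2=2, p3=2, p4=5, p5=0, p6=4) → (p0=5, p1=4, p2=3, p3=2, p4=5, p5=1, p6=1)
step 3: fire t2:  (p0=5, p1=4, p2=3, p3=2, p4=5, p5=1, p6=1) → (p0=8, p1=4, p2=3, p3=4, p4=5, p5=0, p6=1)
step 4: fire t3:  (p0=8, p1=4, p2=3, p3=4, p4=5, p5=0, p6=1) → (p0=11, p1=4, p2=3, p3=2, p4=6, p5=0, p6=1)
step 5: fire t3:  (p0=11, p1=4, p2=3, p3=2, p4=6, p5=0, p6=1) → (p0=14, p1=4, p2=3, p3=0, p4=7, p5=0, p6=1)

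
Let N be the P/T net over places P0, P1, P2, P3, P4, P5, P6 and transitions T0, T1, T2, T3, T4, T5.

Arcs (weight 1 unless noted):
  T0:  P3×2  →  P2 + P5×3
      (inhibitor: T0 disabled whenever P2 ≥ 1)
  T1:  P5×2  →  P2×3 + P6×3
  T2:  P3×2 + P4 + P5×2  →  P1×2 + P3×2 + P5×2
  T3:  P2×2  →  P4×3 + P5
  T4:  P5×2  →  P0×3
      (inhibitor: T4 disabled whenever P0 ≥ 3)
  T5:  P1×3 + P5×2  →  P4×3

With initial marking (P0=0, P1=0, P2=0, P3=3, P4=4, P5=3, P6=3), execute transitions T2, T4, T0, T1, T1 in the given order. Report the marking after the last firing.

(P0=3, P1=2, P2=7, P3=1, P4=3, P5=0, P6=9)

step 1: fire T2:  (P0=0, P1=0, P2=0, P3=3, P4=4, P5=3, P6=3) → (P0=0, P1=2, P2=0, P3=3, P4=3, P5=3, P6=3)
step 2: fire T4:  (P0=0, P1=2, P2=0, P3=3, P4=3, P5=3, P6=3) → (P0=3, P1=2, P2=0, P3=3, P4=3, P5=1, P6=3)
step 3: fire T0:  (P0=3, P1=2, P2=0, P3=3, P4=3, P5=1, P6=3) → (P0=3, P1=2, P2=1, P3=1, P4=3, P5=4, P6=3)
step 4: fire T1:  (P0=3, P1=2, P2=1, P3=1, P4=3, P5=4, P6=3) → (P0=3, P1=2, P2=4, P3=1, P4=3, P5=2, P6=6)
step 5: fire T1:  (P0=3, P1=2, P2=4, P3=1, P4=3, P5=2, P6=6) → (P0=3, P1=2, P2=7, P3=1, P4=3, P5=0, P6=9)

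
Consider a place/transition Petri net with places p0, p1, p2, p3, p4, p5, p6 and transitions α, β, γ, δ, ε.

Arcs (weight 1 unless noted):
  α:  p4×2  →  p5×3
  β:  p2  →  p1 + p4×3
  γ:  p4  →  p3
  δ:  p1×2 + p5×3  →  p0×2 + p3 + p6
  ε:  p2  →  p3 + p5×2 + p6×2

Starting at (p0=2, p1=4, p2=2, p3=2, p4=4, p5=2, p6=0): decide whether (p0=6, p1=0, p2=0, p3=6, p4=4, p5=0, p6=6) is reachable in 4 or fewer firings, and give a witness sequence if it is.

YES — reachable via ⟨ε, δ, ε, δ⟩ (4 firings)

step 1: fire ε:  (p0=2, p1=4, p2=2, p3=2, p4=4, p5=2, p6=0) → (p0=2, p1=4, p2=1, p3=3, p4=4, p5=4, p6=2)
step 2: fire δ:  (p0=2, p1=4, p2=1, p3=3, p4=4, p5=4, p6=2) → (p0=4, p1=2, p2=1, p3=4, p4=4, p5=1, p6=3)
step 3: fire ε:  (p0=4, p1=2, p2=1, p3=4, p4=4, p5=1, p6=3) → (p0=4, p1=2, p2=0, p3=5, p4=4, p5=3, p6=5)
step 4: fire δ:  (p0=4, p1=2, p2=0, p3=5, p4=4, p5=3, p6=5) → (p0=6, p1=0, p2=0, p3=6, p4=4, p5=0, p6=6)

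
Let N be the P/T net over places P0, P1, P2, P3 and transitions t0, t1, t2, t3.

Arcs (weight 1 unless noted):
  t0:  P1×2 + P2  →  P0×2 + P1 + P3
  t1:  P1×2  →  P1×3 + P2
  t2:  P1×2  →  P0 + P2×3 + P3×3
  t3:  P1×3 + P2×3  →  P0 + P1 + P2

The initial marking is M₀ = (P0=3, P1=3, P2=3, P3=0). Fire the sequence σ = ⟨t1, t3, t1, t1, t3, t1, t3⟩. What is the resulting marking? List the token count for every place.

step 1: fire t1:  (P0=3, P1=3, P2=3, P3=0) → (P0=3, P1=4, P2=4, P3=0)
step 2: fire t3:  (P0=3, P1=4, P2=4, P3=0) → (P0=4, P1=2, P2=2, P3=0)
step 3: fire t1:  (P0=4, P1=2, P2=2, P3=0) → (P0=4, P1=3, P2=3, P3=0)
step 4: fire t1:  (P0=4, P1=3, P2=3, P3=0) → (P0=4, P1=4, P2=4, P3=0)
step 5: fire t3:  (P0=4, P1=4, P2=4, P3=0) → (P0=5, P1=2, P2=2, P3=0)
step 6: fire t1:  (P0=5, P1=2, P2=2, P3=0) → (P0=5, P1=3, P2=3, P3=0)
step 7: fire t3:  (P0=5, P1=3, P2=3, P3=0) → (P0=6, P1=1, P2=1, P3=0)

(P0=6, P1=1, P2=1, P3=0)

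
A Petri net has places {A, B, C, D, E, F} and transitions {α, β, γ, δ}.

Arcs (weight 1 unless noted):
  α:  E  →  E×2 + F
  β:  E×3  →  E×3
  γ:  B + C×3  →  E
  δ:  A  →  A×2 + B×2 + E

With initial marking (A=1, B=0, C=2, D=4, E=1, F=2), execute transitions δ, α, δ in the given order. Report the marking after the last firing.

step 1: fire δ:  (A=1, B=0, C=2, D=4, E=1, F=2) → (A=2, B=2, C=2, D=4, E=2, F=2)
step 2: fire α:  (A=2, B=2, C=2, D=4, E=2, F=2) → (A=2, B=2, C=2, D=4, E=3, F=3)
step 3: fire δ:  (A=2, B=2, C=2, D=4, E=3, F=3) → (A=3, B=4, C=2, D=4, E=4, F=3)

(A=3, B=4, C=2, D=4, E=4, F=3)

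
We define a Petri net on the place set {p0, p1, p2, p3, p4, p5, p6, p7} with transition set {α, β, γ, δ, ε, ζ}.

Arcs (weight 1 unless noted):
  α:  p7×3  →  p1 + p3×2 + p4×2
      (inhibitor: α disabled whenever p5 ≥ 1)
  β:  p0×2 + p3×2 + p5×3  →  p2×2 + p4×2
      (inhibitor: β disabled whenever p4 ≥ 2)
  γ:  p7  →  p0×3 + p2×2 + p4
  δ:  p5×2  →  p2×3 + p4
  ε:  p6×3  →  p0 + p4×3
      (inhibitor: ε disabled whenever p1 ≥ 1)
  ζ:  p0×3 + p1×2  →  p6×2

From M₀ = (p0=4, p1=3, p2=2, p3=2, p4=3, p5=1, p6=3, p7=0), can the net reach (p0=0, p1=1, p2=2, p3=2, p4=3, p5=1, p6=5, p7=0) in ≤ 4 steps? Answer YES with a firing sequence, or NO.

NO — not reachable within 4 firings

depth 0: 1 marking
depth 1: 2 markings reached so far
depth 2: 2 markings reached so far
(frontier empty at depth 2; search complete)
target is not among the 2 markings reachable within 4 steps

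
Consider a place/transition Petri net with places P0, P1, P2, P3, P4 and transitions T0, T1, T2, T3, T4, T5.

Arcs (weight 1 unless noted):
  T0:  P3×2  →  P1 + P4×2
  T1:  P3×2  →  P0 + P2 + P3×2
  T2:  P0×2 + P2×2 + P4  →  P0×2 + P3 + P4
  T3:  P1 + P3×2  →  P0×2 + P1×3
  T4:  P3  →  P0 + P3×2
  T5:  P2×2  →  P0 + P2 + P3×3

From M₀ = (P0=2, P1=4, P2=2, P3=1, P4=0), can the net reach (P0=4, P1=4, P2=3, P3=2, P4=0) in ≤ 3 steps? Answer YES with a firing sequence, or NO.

YES — reachable via ⟨T4, T1⟩ (2 firings)

step 1: fire T4:  (P0=2, P1=4, P2=2, P3=1, P4=0) → (P0=3, P1=4, P2=2, P3=2, P4=0)
step 2: fire T1:  (P0=3, P1=4, P2=2, P3=2, P4=0) → (P0=4, P1=4, P2=3, P3=2, P4=0)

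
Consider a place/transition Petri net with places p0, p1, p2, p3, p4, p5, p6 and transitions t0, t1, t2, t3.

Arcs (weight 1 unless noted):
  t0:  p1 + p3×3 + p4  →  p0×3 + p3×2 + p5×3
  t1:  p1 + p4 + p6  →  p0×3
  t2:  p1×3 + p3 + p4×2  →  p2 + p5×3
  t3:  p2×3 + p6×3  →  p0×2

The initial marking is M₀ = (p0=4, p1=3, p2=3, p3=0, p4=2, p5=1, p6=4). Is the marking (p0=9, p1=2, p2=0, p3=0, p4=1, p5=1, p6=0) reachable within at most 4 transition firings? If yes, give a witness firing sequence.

step 1: fire t1:  (p0=4, p1=3, p2=3, p3=0, p4=2, p5=1, p6=4) → (p0=7, p1=2, p2=3, p3=0, p4=1, p5=1, p6=3)
step 2: fire t3:  (p0=7, p1=2, p2=3, p3=0, p4=1, p5=1, p6=3) → (p0=9, p1=2, p2=0, p3=0, p4=1, p5=1, p6=0)

YES — reachable via ⟨t1, t3⟩ (2 firings)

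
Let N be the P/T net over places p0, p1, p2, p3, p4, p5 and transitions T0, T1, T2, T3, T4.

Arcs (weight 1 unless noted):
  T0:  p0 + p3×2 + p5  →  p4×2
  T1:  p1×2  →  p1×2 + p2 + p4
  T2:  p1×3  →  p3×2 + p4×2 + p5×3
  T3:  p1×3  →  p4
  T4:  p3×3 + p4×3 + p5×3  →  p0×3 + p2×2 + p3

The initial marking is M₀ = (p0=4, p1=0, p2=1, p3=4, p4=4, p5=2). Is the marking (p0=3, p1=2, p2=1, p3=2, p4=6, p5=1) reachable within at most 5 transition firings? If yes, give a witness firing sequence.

NO — not reachable within 5 firings

depth 0: 1 marking
depth 1: 2 markings reached so far
depth 2: 3 markings reached so far
depth 3: 3 markings reached so far
(frontier empty at depth 3; search complete)
target is not among the 3 markings reachable within 5 steps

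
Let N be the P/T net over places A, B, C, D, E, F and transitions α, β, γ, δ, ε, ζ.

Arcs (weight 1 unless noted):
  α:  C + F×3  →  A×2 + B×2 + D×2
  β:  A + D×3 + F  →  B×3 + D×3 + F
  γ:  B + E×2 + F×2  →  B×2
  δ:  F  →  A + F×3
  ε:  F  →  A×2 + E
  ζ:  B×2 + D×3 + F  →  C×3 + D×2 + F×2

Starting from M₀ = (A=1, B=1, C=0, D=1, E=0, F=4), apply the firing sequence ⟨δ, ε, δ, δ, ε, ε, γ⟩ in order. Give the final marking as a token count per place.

step 1: fire δ:  (A=1, B=1, C=0, D=1, E=0, F=4) → (A=2, B=1, C=0, D=1, E=0, F=6)
step 2: fire ε:  (A=2, B=1, C=0, D=1, E=0, F=6) → (A=4, B=1, C=0, D=1, E=1, F=5)
step 3: fire δ:  (A=4, B=1, C=0, D=1, E=1, F=5) → (A=5, B=1, C=0, D=1, E=1, F=7)
step 4: fire δ:  (A=5, B=1, C=0, D=1, E=1, F=7) → (A=6, B=1, C=0, D=1, E=1, F=9)
step 5: fire ε:  (A=6, B=1, C=0, D=1, E=1, F=9) → (A=8, B=1, C=0, D=1, E=2, F=8)
step 6: fire ε:  (A=8, B=1, C=0, D=1, E=2, F=8) → (A=10, B=1, C=0, D=1, E=3, F=7)
step 7: fire γ:  (A=10, B=1, C=0, D=1, E=3, F=7) → (A=10, B=2, C=0, D=1, E=1, F=5)

(A=10, B=2, C=0, D=1, E=1, F=5)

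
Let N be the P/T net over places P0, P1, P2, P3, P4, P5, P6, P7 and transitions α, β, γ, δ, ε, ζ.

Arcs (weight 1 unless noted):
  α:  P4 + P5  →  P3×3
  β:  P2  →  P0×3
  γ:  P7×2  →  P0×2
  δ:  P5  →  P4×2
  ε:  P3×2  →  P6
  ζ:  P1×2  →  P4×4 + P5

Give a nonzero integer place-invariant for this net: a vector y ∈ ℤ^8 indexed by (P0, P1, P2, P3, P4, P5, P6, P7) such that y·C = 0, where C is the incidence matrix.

y = (P0:0, P1:3, P2:0, P3:1, P4:1, P5:2, P6:2, P7:0)

Incidence matrix C (rows=places, cols=transitions):
        α    β    γ    δ    ε    ζ
   P0   0    3    2    0    0    0
   P1   0    0    0    0    0   -2
   P2   0   -1    0    0    0    0
   P3   3    0    0    0   -2    0
   P4  -1    0    0    2    0    4
   P5  -1    0    0   -1    0    1
   P6   0    0    0    0    1    0
   P7   0    0   -2    0    0    0

Candidate y = [0, 3, 0, 1, 1, 2, 2, 0]; check y·C column-wise:
  col α: 3·0 + 1·3 + 1·-1 + 2·-1 + 2·0 = 0
  col β: 0·3 + 3·0 + 0·-1 + 1·0 + 1·0 + 2·0 + 2·0 = 0
  col γ: 0·2 + 3·0 + 1·0 + 1·0 + 2·0 + 2·0 + 0·-2 = 0
  col δ: 3·0 + 1·0 + 1·2 + 2·-1 + 2·0 = 0
  col ε: 3·0 + 1·-2 + 1·0 + 2·0 + 2·1 = 0
  col ζ: 3·-2 + 1·0 + 1·4 + 2·1 + 2·0 = 0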